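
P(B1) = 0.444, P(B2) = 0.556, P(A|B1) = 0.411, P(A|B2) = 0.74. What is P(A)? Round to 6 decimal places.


P(A) = P(A|B1)*P(B1) + P(A|B2)*P(B2)
P(A|B1)*P(B1) = 0.411 * 0.444 = 0.182484
P(A|B2)*P(B2) = 0.74 * 0.556 = 0.41144
P(A) = 0.182484 + 0.41144 = 0.593924

0.593924


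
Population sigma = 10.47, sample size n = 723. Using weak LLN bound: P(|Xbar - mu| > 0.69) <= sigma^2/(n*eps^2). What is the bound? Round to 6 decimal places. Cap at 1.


bound = min(1, sigma^2/(n*eps^2))
sigma^2 = 10.47^2 = 109.6209
n*eps^2 = 723 * 0.69^2 = 723 * 0.4761 = 344.2203
sigma^2/(n*eps^2) = 109.6209 / 344.2203 ≈ 0.31846146

0.318461


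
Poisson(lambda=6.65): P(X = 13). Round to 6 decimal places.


P = e^(-lam) * lam^k / k!
e^(-6.65) ≈ 0.001294022
lam^k = 6.65^13 ≈ 49737206449.219032
k! = 13! = 6227020800
P = 0.001294022 * 49737206449.219032 / 6227020800 ≈ 0.010336

0.010336


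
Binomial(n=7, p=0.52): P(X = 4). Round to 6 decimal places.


P = C(n,k) * p^k * (1-p)^(n-k)
C(7,4) = 35
p^k = 0.52^4 = 0.07311616
(1-p)^(n-k) = 0.48^3 = 0.110592
P = 35 * 0.07311616 * 0.110592 ≈ 0.283012

0.283012


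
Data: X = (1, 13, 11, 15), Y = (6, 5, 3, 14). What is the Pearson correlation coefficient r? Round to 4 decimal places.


r = sum((xi-xbar)(yi-ybar)) / sqrt(sum((xi-xbar)^2) * sum((yi-ybar)^2))
n = 4, xbar = 40/4 = 10, ybar = 28/4 = 7
Sxy = sum((xi-xbar)(yi-ybar)) = 34
Sxx = sum((xi-xbar)^2) = 116
Syy = sum((yi-ybar)^2) = 70
sqrt(Sxx*Syy) ≈ 90.111043
r = Sxy / sqrt(Sxx*Syy) = 34 / 90.111043 ≈ 0.377312

0.3773


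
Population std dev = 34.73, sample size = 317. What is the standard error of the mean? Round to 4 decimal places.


SE = sigma / sqrt(n)
sqrt(317) ≈ 17.804494
SE = 34.73 / 17.804494 ≈ 1.950631

1.9506


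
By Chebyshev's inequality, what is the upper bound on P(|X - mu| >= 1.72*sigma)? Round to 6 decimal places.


P <= 1/k^2
k^2 = 1.72^2 = 2.9584
1/k^2 = 1 / 2.9584 = 625/1849 ≈ 0.33802055

0.338021


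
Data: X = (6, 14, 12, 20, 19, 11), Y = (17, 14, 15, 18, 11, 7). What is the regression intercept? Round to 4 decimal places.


a = ybar - b*xbar, where b = sum((xi-xbar)(yi-ybar)) / sum((xi-xbar)^2)
n = 6, xbar = 82/6 = 41/3 ≈ 13.666667, ybar = 82/6 = 41/3 ≈ 13.666667
Sxy = sum((xi-xbar)(yi-ybar)) = 10/3 ≈ 3.333333
Sxx = sum((xi-xbar)^2) = 412/3 ≈ 137.333333
b = Sxy / Sxx = 5/206 ≈ 0.024272
a = 13.666667 - 0.024272 * 13.666667 = 2747/206 ≈ 13.334951

13.3350


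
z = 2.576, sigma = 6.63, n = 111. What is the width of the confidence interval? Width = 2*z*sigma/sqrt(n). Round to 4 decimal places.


width = 2*z*sigma/sqrt(n)
2*z*sigma = 2 * 2.576 * 6.63 = 34.15776
sqrt(111) ≈ 10.535654
width = 34.15776 / 10.535654 ≈ 3.242111

3.2421


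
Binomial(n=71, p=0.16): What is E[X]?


E[X] = n*p = 71 * 0.16 = 11.36

11.36


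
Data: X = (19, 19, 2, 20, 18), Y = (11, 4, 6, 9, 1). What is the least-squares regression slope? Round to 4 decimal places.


b = sum((xi-xbar)(yi-ybar)) / sum((xi-xbar)^2)
n = 5, xbar = 78/5 = 15.6, ybar = 31/5 = 6.2
Sxy = sum((xi-xbar)(yi-ybar)) = 11.4
Sxx = sum((xi-xbar)^2) = 233.2
b = Sxy / Sxx = 57/1166 ≈ 0.048885

0.0489


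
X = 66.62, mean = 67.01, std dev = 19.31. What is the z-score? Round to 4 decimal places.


z = (X - mu) / sigma
X - mu = 66.62 - 67.01 = -0.39
z = -0.39 / 19.31 = -39/1931 ≈ -0.020197

-0.0202


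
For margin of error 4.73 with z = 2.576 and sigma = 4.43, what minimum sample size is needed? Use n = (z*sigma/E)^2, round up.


z*sigma/E = 2.576 * 4.43 / 4.73 ≈ 2.412617
(z*sigma/E)^2 ≈ 5.820722
round up: n = 6

6


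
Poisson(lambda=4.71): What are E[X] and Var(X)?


E[X] = Var(X) = lambda = 4.71

4.71, 4.71


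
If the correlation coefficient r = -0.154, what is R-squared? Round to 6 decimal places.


R^2 = r^2 = (-0.154)^2 = 0.023716

0.023716


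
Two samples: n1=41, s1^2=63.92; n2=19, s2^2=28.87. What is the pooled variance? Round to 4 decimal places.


sp^2 = ((n1-1)*s1^2 + (n2-1)*s2^2)/(n1+n2-2)
(n1-1)*s1^2 = 40 * 63.92 = 2556.8
(n2-1)*s2^2 = 18 * 28.87 = 519.66
numerator = 2556.8 + 519.66 = 3076.46
n1+n2-2 = 58
sp^2 = 3076.46 / 58 = 153823/2900 ≈ 53.042414

53.0424


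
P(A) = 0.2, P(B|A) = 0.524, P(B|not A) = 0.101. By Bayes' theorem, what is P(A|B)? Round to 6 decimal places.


P(A|B) = P(B|A)*P(A) / P(B), P(B) = P(B|A)*P(A) + P(B|not A)*P(not A)
P(B|A)*P(A) = 0.524 * 0.2 = 0.1048
P(B|not A)*P(not A) = 0.101 * 0.8 = 0.0808
P(B) = 0.1048 + 0.0808 = 0.1856
P(A|B) = 0.1048 / 0.1856 = 131/232 ≈ 0.56465517

0.564655


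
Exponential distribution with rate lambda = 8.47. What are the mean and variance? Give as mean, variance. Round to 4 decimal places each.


mean = 1/lam, var = 1/lam^2
mean = 1 / 8.47 = 100/847 ≈ 0.118064
lam^2 = 8.47^2 = 71.7409
var = 1 / 71.7409 ≈ 0.013939

0.1181, 0.0139


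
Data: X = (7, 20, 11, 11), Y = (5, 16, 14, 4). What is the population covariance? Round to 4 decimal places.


Cov = (1/n)*sum((xi-xbar)(yi-ybar))
n = 4, xbar = 49/4 = 12.25, ybar = 39/4 = 9.75
sum((xi-xbar)(yi-ybar)) = 75.25
Cov = 75.25 / 4 = 18.8125

18.8125


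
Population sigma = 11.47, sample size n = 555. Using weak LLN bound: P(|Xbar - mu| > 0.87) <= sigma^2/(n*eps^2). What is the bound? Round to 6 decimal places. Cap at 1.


bound = min(1, sigma^2/(n*eps^2))
sigma^2 = 11.47^2 = 131.5609
n*eps^2 = 555 * 0.87^2 = 555 * 0.7569 = 420.0795
sigma^2/(n*eps^2) = 131.5609 / 420.0795 ≈ 0.31318096

0.313181


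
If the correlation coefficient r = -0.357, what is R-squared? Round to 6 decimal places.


R^2 = r^2 = (-0.357)^2 = 0.127449

0.127449


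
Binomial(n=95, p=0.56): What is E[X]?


E[X] = n*p = 95 * 0.56 = 53.2

53.2


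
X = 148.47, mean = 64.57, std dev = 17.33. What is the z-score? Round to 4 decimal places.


z = (X - mu) / sigma
X - mu = 148.47 - 64.57 = 83.9
z = 83.9 / 17.33 = 8390/1733 ≈ 4.841316

4.8413


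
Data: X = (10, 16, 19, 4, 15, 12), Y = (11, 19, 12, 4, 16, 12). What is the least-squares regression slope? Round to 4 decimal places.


b = sum((xi-xbar)(yi-ybar)) / sum((xi-xbar)^2)
n = 6, xbar = 76/6 = 38/3 ≈ 12.666667, ybar = 74/6 = 37/3 ≈ 12.333333
Sxy = sum((xi-xbar)(yi-ybar)) = 314/3 ≈ 104.666667
Sxx = sum((xi-xbar)^2) = 418/3 ≈ 139.333333
b = Sxy / Sxx = 157/209 ≈ 0.751196

0.7512


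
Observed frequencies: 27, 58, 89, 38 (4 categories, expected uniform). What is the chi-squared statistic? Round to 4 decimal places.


chi2 = sum((O-E)^2/E), E = total/4
total = 212, E = 212/4 = 53
(27 - 53)^2 / 53 = 676 / 53 = 676/53 ≈ 12.754717
(58 - 53)^2 / 53 = 25 / 53 = 25/53 ≈ 0.471698
(89 - 53)^2 / 53 = 1296 / 53 = 1296/53 ≈ 24.452830
(38 - 53)^2 / 53 = 225 / 53 = 225/53 ≈ 4.245283
chi2 = 2222/53 ≈ 41.924528

41.9245


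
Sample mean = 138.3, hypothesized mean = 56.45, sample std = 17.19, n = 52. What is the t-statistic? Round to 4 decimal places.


t = (xbar - mu0) / (s/sqrt(n))
xbar - mu0 = 138.3 - 56.45 = 81.85
sqrt(52) ≈ 7.21110255
s/sqrt(n) = 17.19 / 7.21110255 ≈ 2.38382409
t = 81.85 / 2.38382409 ≈ 34.335587

34.3356


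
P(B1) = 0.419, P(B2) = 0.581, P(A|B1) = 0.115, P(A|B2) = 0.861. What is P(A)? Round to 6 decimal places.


P(A) = P(A|B1)*P(B1) + P(A|B2)*P(B2)
P(A|B1)*P(B1) = 0.115 * 0.419 = 0.048185
P(A|B2)*P(B2) = 0.861 * 0.581 = 0.500241
P(A) = 0.048185 + 0.500241 = 0.548426

0.548426


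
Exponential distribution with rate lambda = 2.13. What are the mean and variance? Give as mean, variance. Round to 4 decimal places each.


mean = 1/lam, var = 1/lam^2
mean = 1 / 2.13 = 100/213 ≈ 0.469484
lam^2 = 2.13^2 = 4.5369
var = 1 / 4.5369 ≈ 0.220415

0.4695, 0.2204


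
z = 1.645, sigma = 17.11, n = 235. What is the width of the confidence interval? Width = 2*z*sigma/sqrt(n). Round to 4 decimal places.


width = 2*z*sigma/sqrt(n)
2*z*sigma = 2 * 1.645 * 17.11 = 56.2919
sqrt(235) ≈ 15.329710
width = 56.2919 / 15.329710 ≈ 3.672079

3.6721


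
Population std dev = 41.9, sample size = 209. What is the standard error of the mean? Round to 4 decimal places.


SE = sigma / sqrt(n)
sqrt(209) ≈ 14.456832
SE = 41.9 / 14.456832 ≈ 2.898284

2.8983


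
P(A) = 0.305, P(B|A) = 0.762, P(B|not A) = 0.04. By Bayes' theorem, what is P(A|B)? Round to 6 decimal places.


P(A|B) = P(B|A)*P(A) / P(B), P(B) = P(B|A)*P(A) + P(B|not A)*P(not A)
P(B|A)*P(A) = 0.762 * 0.305 = 0.23241
P(B|not A)*P(not A) = 0.04 * 0.695 = 0.0278
P(B) = 0.23241 + 0.0278 = 0.26021
P(A|B) = 0.23241 / 0.26021 ≈ 0.89316321

0.893163


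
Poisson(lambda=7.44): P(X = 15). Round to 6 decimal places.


P = e^(-lam) * lam^k / k!
e^(-7.44) ≈ 0.0005872852
lam^k = 7.44^15 ≈ 11846608413054.486673
k! = 15! = 1307674368000
P = 0.0005872852 * 11846608413054.486673 / 1307674368000 ≈ 0.005320

0.005320


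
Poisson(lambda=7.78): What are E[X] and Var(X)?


E[X] = Var(X) = lambda = 7.78

7.78, 7.78


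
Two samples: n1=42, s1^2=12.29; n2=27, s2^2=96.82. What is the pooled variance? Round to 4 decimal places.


sp^2 = ((n1-1)*s1^2 + (n2-1)*s2^2)/(n1+n2-2)
(n1-1)*s1^2 = 41 * 12.29 = 503.89
(n2-1)*s2^2 = 26 * 96.82 = 2517.32
numerator = 503.89 + 2517.32 = 3021.21
n1+n2-2 = 67
sp^2 = 3021.21 / 67 = 302121/6700 ≈ 45.092687

45.0927


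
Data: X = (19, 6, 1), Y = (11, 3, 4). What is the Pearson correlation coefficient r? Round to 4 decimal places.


r = sum((xi-xbar)(yi-ybar)) / sqrt(sum((xi-xbar)^2) * sum((yi-ybar)^2))
n = 3, xbar = 26/3 ≈ 8.666667, ybar = 18/3 = 6
Sxy = sum((xi-xbar)(yi-ybar)) = 75
Sxx = sum((xi-xbar)^2) = 518/3 ≈ 172.666667
Syy = sum((yi-ybar)^2) = 38
sqrt(Sxx*Syy) ≈ 81.002058
r = Sxy / sqrt(Sxx*Syy) = 75 / 81.002058 ≈ 0.925902

0.9259


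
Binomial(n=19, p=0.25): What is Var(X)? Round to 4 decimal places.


Var = n*p*(1-p) = 19 * 0.25 * 0.75 = 3.5625

3.5625


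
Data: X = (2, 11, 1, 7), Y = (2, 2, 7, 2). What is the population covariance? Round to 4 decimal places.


Cov = (1/n)*sum((xi-xbar)(yi-ybar))
n = 4, xbar = 21/4 = 5.25, ybar = 13/4 = 3.25
sum((xi-xbar)(yi-ybar)) = -21.25
Cov = -21.25 / 4 = -5.3125

-5.3125


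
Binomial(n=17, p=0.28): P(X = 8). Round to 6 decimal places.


P = C(n,k) * p^k * (1-p)^(n-k)
C(17,8) = 24310
p^k = 0.28^8 ≈ 0.00003778020
(1-p)^(n-k) = 0.72^9 ≈ 0.05199870
P = 24310 * 0.00003778020 * 0.05199870 ≈ 0.047758

0.047758


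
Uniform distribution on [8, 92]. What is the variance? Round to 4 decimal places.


Var = (b-a)^2 / 12
(b-a)^2 = (92 - 8)^2 = 7056
Var = 7056/12 = 588

588.0000


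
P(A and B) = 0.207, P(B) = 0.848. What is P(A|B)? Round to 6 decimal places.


P(A|B) = P(A and B) / P(B) = 0.207 / 0.848 = 207/848 ≈ 0.24410377

0.244104


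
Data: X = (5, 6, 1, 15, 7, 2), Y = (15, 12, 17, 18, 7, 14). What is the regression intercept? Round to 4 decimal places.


a = ybar - b*xbar, where b = sum((xi-xbar)(yi-ybar)) / sum((xi-xbar)^2)
n = 6, xbar = 36/6 = 6, ybar = 83/6 ≈ 13.833333
Sxy = sum((xi-xbar)(yi-ybar)) = 13
Sxx = sum((xi-xbar)^2) = 124
b = Sxy / Sxx = 13/124 ≈ 0.104839
a = 13.833333 - 0.104839 * 6 = 1228/93 ≈ 13.204301

13.2043


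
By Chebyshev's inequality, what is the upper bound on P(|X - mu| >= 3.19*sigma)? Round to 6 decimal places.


P <= 1/k^2
k^2 = 3.19^2 = 10.1761
1/k^2 = 1 / 10.1761 ≈ 0.09826947

0.098269


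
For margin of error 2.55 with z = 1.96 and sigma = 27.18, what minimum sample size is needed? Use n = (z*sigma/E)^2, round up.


z*sigma/E = 1.96 * 27.18 / 2.55 = 44394/2125 ≈ 20.891294
(z*sigma/E)^2 ≈ 436.446170
round up: n = 437

437


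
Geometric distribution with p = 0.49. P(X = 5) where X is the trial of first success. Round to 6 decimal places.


P = (1-p)^(k-1) * p
(1-p)^(k-1) = 0.51^4 = 0.06765201
P = 0.06765201 * 0.49 ≈ 0.03314948

0.033149


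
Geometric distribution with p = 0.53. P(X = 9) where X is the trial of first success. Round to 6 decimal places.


P = (1-p)^(k-1) * p
(1-p)^(k-1) = 0.47^8 ≈ 0.002381129
P = 0.002381129 * 0.53 ≈ 0.001261998

0.001262


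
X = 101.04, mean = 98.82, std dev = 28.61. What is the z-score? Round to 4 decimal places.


z = (X - mu) / sigma
X - mu = 101.04 - 98.82 = 2.22
z = 2.22 / 28.61 = 222/2861 ≈ 0.077595

0.0776


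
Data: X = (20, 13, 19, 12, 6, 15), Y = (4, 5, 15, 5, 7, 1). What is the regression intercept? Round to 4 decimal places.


a = ybar - b*xbar, where b = sum((xi-xbar)(yi-ybar)) / sum((xi-xbar)^2)
n = 6, xbar = 85/6 ≈ 14.166667, ybar = 37/6 ≈ 6.166667
Sxy = sum((xi-xbar)(yi-ybar)) = 137/6 ≈ 22.833333
Sxx = sum((xi-xbar)^2) = 785/6 ≈ 130.833333
b = Sxy / Sxx = 137/785 ≈ 0.174522
a = 6.166667 - 0.174522 * 14.166667 = 580/157 ≈ 3.694268

3.6943


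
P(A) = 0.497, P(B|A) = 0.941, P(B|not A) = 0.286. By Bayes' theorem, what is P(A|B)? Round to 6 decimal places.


P(A|B) = P(B|A)*P(A) / P(B), P(B) = P(B|A)*P(A) + P(B|not A)*P(not A)
P(B|A)*P(A) = 0.941 * 0.497 = 0.467677
P(B|not A)*P(not A) = 0.286 * 0.503 = 0.143858
P(B) = 0.467677 + 0.143858 = 0.611535
P(A|B) = 0.467677 / 0.611535 ≈ 0.76475917

0.764759


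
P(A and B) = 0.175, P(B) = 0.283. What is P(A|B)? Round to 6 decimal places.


P(A|B) = P(A and B) / P(B) = 0.175 / 0.283 = 175/283 ≈ 0.61837456

0.618375


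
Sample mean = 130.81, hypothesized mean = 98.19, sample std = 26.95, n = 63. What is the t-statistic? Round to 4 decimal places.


t = (xbar - mu0) / (s/sqrt(n))
xbar - mu0 = 130.81 - 98.19 = 32.62
sqrt(63) ≈ 7.93725393
s/sqrt(n) = 26.95 / 7.93725393 ≈ 3.39538085
t = 32.62 / 3.39538085 ≈ 9.607170

9.6072


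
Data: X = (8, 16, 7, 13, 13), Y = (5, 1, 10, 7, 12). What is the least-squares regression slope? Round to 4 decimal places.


b = sum((xi-xbar)(yi-ybar)) / sum((xi-xbar)^2)
n = 5, xbar = 57/5 = 11.4, ybar = 35/5 = 7
Sxy = sum((xi-xbar)(yi-ybar)) = -26
Sxx = sum((xi-xbar)^2) = 57.2
b = Sxy / Sxx = -5/11 ≈ -0.454545

-0.4545


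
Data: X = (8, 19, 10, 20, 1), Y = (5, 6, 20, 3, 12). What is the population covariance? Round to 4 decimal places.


Cov = (1/n)*sum((xi-xbar)(yi-ybar))
n = 5, xbar = 58/5 = 11.6, ybar = 46/5 = 9.2
sum((xi-xbar)(yi-ybar)) = -107.6
Cov = -107.6 / 5 = -21.52

-21.5200


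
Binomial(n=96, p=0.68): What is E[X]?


E[X] = n*p = 96 * 0.68 = 65.28

65.28


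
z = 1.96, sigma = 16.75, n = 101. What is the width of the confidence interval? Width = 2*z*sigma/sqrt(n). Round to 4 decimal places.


width = 2*z*sigma/sqrt(n)
2*z*sigma = 2 * 1.96 * 16.75 = 65.66
sqrt(101) ≈ 10.049876
width = 65.66 / 10.049876 ≈ 6.533414

6.5334


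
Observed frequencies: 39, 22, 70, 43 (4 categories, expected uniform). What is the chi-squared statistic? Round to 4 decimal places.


chi2 = sum((O-E)^2/E), E = total/4
total = 174, E = 174/4 = 43.5
(39 - 43.5)^2 / 43.5 = 20.25 / 43.5 = 27/58 ≈ 0.465517
(22 - 43.5)^2 / 43.5 = 462.25 / 43.5 = 1849/174 ≈ 10.626437
(70 - 43.5)^2 / 43.5 = 702.25 / 43.5 = 2809/174 ≈ 16.143678
(43 - 43.5)^2 / 43.5 = 0.25 / 43.5 = 1/174 ≈ 0.005747
chi2 = 790/29 ≈ 27.241379

27.2414


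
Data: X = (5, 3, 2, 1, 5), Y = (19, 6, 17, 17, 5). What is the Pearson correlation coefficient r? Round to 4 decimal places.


r = sum((xi-xbar)(yi-ybar)) / sqrt(sum((xi-xbar)^2) * sum((yi-ybar)^2))
n = 5, xbar = 16/5 = 3.2, ybar = 64/5 = 12.8
Sxy = sum((xi-xbar)(yi-ybar)) = -15.8
Sxx = sum((xi-xbar)^2) = 12.8
Syy = sum((yi-ybar)^2) = 180.8
sqrt(Sxx*Syy) ≈ 48.106548
r = Sxy / sqrt(Sxx*Syy) = -15.8 / 48.106548 ≈ -0.328438

-0.3284


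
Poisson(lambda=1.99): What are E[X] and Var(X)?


E[X] = Var(X) = lambda = 1.99

1.99, 1.99


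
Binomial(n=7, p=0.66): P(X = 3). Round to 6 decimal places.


P = C(n,k) * p^k * (1-p)^(n-k)
C(7,3) = 35
p^k = 0.66^3 = 0.287496
(1-p)^(n-k) = 0.34^4 = 0.01336336
P = 35 * 0.287496 * 0.01336336 ≈ 0.134467

0.134467


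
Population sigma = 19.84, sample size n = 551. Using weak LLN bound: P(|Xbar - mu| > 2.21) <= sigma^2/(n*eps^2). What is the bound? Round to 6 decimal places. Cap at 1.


bound = min(1, sigma^2/(n*eps^2))
sigma^2 = 19.84^2 = 393.6256
n*eps^2 = 551 * 2.21^2 = 551 * 4.8841 = 2691.1391
sigma^2/(n*eps^2) = 393.6256 / 2691.1391 ≈ 0.14626728

0.146267


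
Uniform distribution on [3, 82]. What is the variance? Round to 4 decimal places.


Var = (b-a)^2 / 12
(b-a)^2 = (82 - 3)^2 = 6241
Var = 6241/12 ≈ 520.083333

520.0833


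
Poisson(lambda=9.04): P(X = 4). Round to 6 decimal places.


P = e^(-lam) * lam^k / k!
e^(-9.04) ≈ 0.0001185708
lam^k = 9.04^4 ≈ 6678.419907
k! = 4! = 24
P = 0.0001185708 * 6678.419907 / 24 ≈ 0.032994

0.032994


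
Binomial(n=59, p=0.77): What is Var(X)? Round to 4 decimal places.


Var = n*p*(1-p) = 59 * 0.77 * 0.23 = 10.4489

10.4489


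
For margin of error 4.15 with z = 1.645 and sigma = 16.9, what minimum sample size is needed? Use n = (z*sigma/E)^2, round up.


z*sigma/E = 1.645 * 16.9 / 4.15 = 55601/8300 ≈ 6.698916
(z*sigma/E)^2 ≈ 44.875471
round up: n = 45

45


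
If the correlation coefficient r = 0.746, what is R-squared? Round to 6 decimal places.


R^2 = r^2 = (0.746)^2 = 0.556516

0.556516


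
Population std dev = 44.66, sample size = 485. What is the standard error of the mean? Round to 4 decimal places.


SE = sigma / sqrt(n)
sqrt(485) ≈ 22.022716
SE = 44.66 / 22.022716 ≈ 2.027906

2.0279


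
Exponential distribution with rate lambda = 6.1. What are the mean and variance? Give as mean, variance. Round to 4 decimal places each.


mean = 1/lam, var = 1/lam^2
mean = 1 / 6.1 = 10/61 ≈ 0.163934
lam^2 = 6.1^2 = 37.21
var = 1 / 37.21 = 100/3721 ≈ 0.026874

0.1639, 0.0269


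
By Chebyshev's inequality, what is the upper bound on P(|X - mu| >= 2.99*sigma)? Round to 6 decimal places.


P <= 1/k^2
k^2 = 2.99^2 = 8.9401
1/k^2 = 1 / 8.9401 ≈ 0.11185557

0.111856


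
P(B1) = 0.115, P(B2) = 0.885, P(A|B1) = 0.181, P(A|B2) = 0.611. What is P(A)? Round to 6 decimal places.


P(A) = P(A|B1)*P(B1) + P(A|B2)*P(B2)
P(A|B1)*P(B1) = 0.181 * 0.115 = 0.020815
P(A|B2)*P(B2) = 0.611 * 0.885 = 0.540735
P(A) = 0.020815 + 0.540735 = 0.56155

0.561550


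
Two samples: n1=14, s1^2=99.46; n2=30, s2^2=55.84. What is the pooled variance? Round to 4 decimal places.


sp^2 = ((n1-1)*s1^2 + (n2-1)*s2^2)/(n1+n2-2)
(n1-1)*s1^2 = 13 * 99.46 = 1292.98
(n2-1)*s2^2 = 29 * 55.84 = 1619.36
numerator = 1292.98 + 1619.36 = 2912.34
n1+n2-2 = 42
sp^2 = 2912.34 / 42 = 48539/700 ≈ 69.341429

69.3414


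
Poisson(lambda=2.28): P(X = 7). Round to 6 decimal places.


P = e^(-lam) * lam^k / k!
e^(-2.28) ≈ 0.1022842
lam^k = 2.28^7 ≈ 320.290405
k! = 7! = 5040
P = 0.1022842 * 320.290405 / 5040 ≈ 0.006500

0.006500


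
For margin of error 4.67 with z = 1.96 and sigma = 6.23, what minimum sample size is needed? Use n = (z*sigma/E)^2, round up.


z*sigma/E = 1.96 * 6.23 / 4.67 ≈ 2.614732
(z*sigma/E)^2 ≈ 6.836825
round up: n = 7

7


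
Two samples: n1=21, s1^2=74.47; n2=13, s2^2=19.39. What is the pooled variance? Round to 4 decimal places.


sp^2 = ((n1-1)*s1^2 + (n2-1)*s2^2)/(n1+n2-2)
(n1-1)*s1^2 = 20 * 74.47 = 1489.4
(n2-1)*s2^2 = 12 * 19.39 = 232.68
numerator = 1489.4 + 232.68 = 1722.08
n1+n2-2 = 32
sp^2 = 1722.08 / 32 = 53.815

53.8150


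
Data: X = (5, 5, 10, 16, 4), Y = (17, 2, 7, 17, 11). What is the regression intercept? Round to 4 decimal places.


a = ybar - b*xbar, where b = sum((xi-xbar)(yi-ybar)) / sum((xi-xbar)^2)
n = 5, xbar = 40/5 = 8, ybar = 54/5 = 10.8
Sxy = sum((xi-xbar)(yi-ybar)) = 49
Sxx = sum((xi-xbar)^2) = 102
b = Sxy / Sxx = 49/102 ≈ 0.480392
a = 10.8 - 0.480392 * 8 = 1774/255 ≈ 6.956863

6.9569


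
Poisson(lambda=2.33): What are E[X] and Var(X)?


E[X] = Var(X) = lambda = 2.33

2.33, 2.33


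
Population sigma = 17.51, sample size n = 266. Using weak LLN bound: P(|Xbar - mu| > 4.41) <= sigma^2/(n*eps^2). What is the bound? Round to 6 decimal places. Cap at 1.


bound = min(1, sigma^2/(n*eps^2))
sigma^2 = 17.51^2 = 306.6001
n*eps^2 = 266 * 4.41^2 = 266 * 19.4481 = 5173.1946
sigma^2/(n*eps^2) = 306.6001 / 5173.1946 ≈ 0.05926707

0.059267


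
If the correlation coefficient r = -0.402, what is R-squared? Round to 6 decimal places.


R^2 = r^2 = (-0.402)^2 = 0.161604

0.161604


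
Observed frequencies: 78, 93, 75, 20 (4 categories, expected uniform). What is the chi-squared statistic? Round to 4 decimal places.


chi2 = sum((O-E)^2/E), E = total/4
total = 266, E = 266/4 = 66.5
(78 - 66.5)^2 / 66.5 = 132.25 / 66.5 = 529/266 ≈ 1.988722
(93 - 66.5)^2 / 66.5 = 702.25 / 66.5 = 2809/266 ≈ 10.560150
(75 - 66.5)^2 / 66.5 = 72.25 / 66.5 = 289/266 ≈ 1.086466
(20 - 66.5)^2 / 66.5 = 2162.25 / 66.5 = 8649/266 ≈ 32.515038
chi2 = 6138/133 ≈ 46.150376

46.1504


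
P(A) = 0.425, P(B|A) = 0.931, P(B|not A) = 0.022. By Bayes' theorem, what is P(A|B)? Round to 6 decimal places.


P(A|B) = P(B|A)*P(A) / P(B), P(B) = P(B|A)*P(A) + P(B|not A)*P(not A)
P(B|A)*P(A) = 0.931 * 0.425 = 0.395675
P(B|not A)*P(not A) = 0.022 * 0.575 = 0.01265
P(B) = 0.395675 + 0.01265 = 0.408325
P(A|B) = 0.395675 / 0.408325 ≈ 0.96901978

0.969020


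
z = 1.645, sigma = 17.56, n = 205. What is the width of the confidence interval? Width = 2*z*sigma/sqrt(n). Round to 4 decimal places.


width = 2*z*sigma/sqrt(n)
2*z*sigma = 2 * 1.645 * 17.56 = 57.7724
sqrt(205) ≈ 14.317821
width = 57.7724 / 14.317821 ≈ 4.034999

4.0350


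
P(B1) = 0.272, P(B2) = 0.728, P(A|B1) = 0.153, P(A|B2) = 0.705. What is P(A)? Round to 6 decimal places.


P(A) = P(A|B1)*P(B1) + P(A|B2)*P(B2)
P(A|B1)*P(B1) = 0.153 * 0.272 = 0.041616
P(A|B2)*P(B2) = 0.705 * 0.728 = 0.51324
P(A) = 0.041616 + 0.51324 = 0.554856

0.554856


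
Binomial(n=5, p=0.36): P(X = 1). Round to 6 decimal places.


P = C(n,k) * p^k * (1-p)^(n-k)
C(5,1) = 5
p^k = 0.36^1 = 0.36
(1-p)^(n-k) = 0.64^4 ≈ 0.1677722
P = 5 * 0.36 * 0.1677722 ≈ 0.301990

0.301990


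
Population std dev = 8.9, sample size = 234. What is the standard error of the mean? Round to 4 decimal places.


SE = sigma / sqrt(n)
sqrt(234) ≈ 15.297059
SE = 8.9 / 15.297059 ≈ 0.581811

0.5818


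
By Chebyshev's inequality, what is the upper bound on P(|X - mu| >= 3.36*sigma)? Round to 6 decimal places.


P <= 1/k^2
k^2 = 3.36^2 = 11.2896
1/k^2 = 1 / 11.2896 = 625/7056 ≈ 0.08857710

0.088577


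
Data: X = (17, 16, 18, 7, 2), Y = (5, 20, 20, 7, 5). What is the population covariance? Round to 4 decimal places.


Cov = (1/n)*sum((xi-xbar)(yi-ybar))
n = 5, xbar = 60/5 = 12, ybar = 57/5 = 11.4
sum((xi-xbar)(yi-ybar)) = 140
Cov = 140 / 5 = 28

28.0000


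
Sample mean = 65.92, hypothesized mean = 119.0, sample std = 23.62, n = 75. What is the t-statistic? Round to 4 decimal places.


t = (xbar - mu0) / (s/sqrt(n))
xbar - mu0 = 65.92 - 119.0 = -53.08
sqrt(75) ≈ 8.66025404
s/sqrt(n) = 23.62 / 8.66025404 ≈ 2.72740267
t = -53.08 / 2.72740267 ≈ -19.461739

-19.4617


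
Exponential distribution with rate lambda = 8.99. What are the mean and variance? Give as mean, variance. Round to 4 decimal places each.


mean = 1/lam, var = 1/lam^2
mean = 1 / 8.99 = 100/899 ≈ 0.111235
lam^2 = 8.99^2 = 80.8201
var = 1 / 80.8201 ≈ 0.012373

0.1112, 0.0124


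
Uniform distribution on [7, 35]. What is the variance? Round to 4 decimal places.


Var = (b-a)^2 / 12
(b-a)^2 = (35 - 7)^2 = 784
Var = 784/12 ≈ 65.333333

65.3333


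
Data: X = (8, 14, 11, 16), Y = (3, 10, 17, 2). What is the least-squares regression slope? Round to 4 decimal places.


b = sum((xi-xbar)(yi-ybar)) / sum((xi-xbar)^2)
n = 4, xbar = 49/4 = 12.25, ybar = 32/4 = 8
Sxy = sum((xi-xbar)(yi-ybar)) = -9
Sxx = sum((xi-xbar)^2) = 36.75
b = Sxy / Sxx = -12/49 ≈ -0.244898

-0.2449


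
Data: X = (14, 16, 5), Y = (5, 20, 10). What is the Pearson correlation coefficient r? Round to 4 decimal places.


r = sum((xi-xbar)(yi-ybar)) / sqrt(sum((xi-xbar)^2) * sum((yi-ybar)^2))
n = 3, xbar = 35/3 ≈ 11.666667, ybar = 35/3 ≈ 11.666667
Sxy = sum((xi-xbar)(yi-ybar)) = 95/3 ≈ 31.666667
Sxx = sum((xi-xbar)^2) = 206/3 ≈ 68.666667
Syy = sum((yi-ybar)^2) = 350/3 ≈ 116.666667
sqrt(Sxx*Syy) ≈ 89.504811
r = Sxy / sqrt(Sxx*Syy) = 31.666667 / 89.504811 ≈ 0.353798

0.3538


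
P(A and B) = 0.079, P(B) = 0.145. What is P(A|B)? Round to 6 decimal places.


P(A|B) = P(A and B) / P(B) = 0.079 / 0.145 = 79/145 ≈ 0.54482759

0.544828


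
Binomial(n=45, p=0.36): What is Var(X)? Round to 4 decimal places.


Var = n*p*(1-p) = 45 * 0.36 * 0.64 = 10.368

10.3680


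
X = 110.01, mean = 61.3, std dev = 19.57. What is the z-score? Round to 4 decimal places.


z = (X - mu) / sigma
X - mu = 110.01 - 61.3 = 48.71
z = 48.71 / 19.57 = 4871/1957 ≈ 2.489014

2.4890


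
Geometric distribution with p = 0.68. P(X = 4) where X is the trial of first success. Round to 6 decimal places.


P = (1-p)^(k-1) * p
(1-p)^(k-1) = 0.32^3 = 0.032768
P = 0.032768 * 0.68 = 0.02228224

0.022282


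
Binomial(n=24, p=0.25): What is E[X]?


E[X] = n*p = 24 * 0.25 = 6

6


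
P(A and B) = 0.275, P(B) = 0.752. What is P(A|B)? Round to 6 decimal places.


P(A|B) = P(A and B) / P(B) = 0.275 / 0.752 = 275/752 ≈ 0.36569149

0.365691


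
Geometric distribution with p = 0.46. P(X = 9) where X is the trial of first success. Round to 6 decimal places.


P = (1-p)^(k-1) * p
(1-p)^(k-1) = 0.54^8 ≈ 0.007230196
P = 0.007230196 * 0.46 ≈ 0.003325890

0.003326


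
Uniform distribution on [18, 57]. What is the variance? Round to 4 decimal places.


Var = (b-a)^2 / 12
(b-a)^2 = (57 - 18)^2 = 1521
Var = 1521/12 = 126.75

126.7500


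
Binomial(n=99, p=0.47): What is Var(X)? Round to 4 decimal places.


Var = n*p*(1-p) = 99 * 0.47 * 0.53 = 24.6609

24.6609


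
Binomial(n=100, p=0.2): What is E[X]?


E[X] = n*p = 100 * 0.2 = 20

20


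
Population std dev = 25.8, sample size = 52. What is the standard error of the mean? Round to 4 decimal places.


SE = sigma / sqrt(n)
sqrt(52) ≈ 7.211103
SE = 25.8 / 7.211103 ≈ 3.577816

3.5778


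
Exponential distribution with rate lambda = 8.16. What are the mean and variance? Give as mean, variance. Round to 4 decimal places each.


mean = 1/lam, var = 1/lam^2
mean = 1 / 8.16 = 25/204 ≈ 0.122549
lam^2 = 8.16^2 = 66.5856
var = 1 / 66.5856 ≈ 0.015018

0.1225, 0.0150


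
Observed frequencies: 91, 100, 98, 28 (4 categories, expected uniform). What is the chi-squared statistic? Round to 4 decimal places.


chi2 = sum((O-E)^2/E), E = total/4
total = 317, E = 317/4 = 79.25
(91 - 79.25)^2 / 79.25 = 138.0625 / 79.25 = 2209/1268 ≈ 1.742114
(100 - 79.25)^2 / 79.25 = 430.5625 / 79.25 = 6889/1268 ≈ 5.432965
(98 - 79.25)^2 / 79.25 = 351.5625 / 79.25 = 5625/1268 ≈ 4.436120
(28 - 79.25)^2 / 79.25 = 2626.5625 / 79.25 = 42025/1268 ≈ 33.142744
chi2 = 14187/317 ≈ 44.753943

44.7539


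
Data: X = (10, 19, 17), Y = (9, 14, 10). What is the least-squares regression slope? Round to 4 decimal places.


b = sum((xi-xbar)(yi-ybar)) / sum((xi-xbar)^2)
n = 3, xbar = 46/3 ≈ 15.333333, ybar = 33/3 = 11
Sxy = sum((xi-xbar)(yi-ybar)) = 20
Sxx = sum((xi-xbar)^2) = 134/3 ≈ 44.666667
b = Sxy / Sxx = 30/67 ≈ 0.447761

0.4478


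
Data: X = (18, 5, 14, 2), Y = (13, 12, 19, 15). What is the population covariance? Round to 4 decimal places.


Cov = (1/n)*sum((xi-xbar)(yi-ybar))
n = 4, xbar = 39/4 = 9.75, ybar = 59/4 = 14.75
sum((xi-xbar)(yi-ybar)) = 14.75
Cov = 14.75 / 4 = 3.6875

3.6875


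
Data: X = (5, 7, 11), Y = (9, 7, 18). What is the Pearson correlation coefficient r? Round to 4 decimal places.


r = sum((xi-xbar)(yi-ybar)) / sqrt(sum((xi-xbar)^2) * sum((yi-ybar)^2))
n = 3, xbar = 23/3 ≈ 7.666667, ybar = 34/3 ≈ 11.333333
Sxy = sum((xi-xbar)(yi-ybar)) = 94/3 ≈ 31.333333
Sxx = sum((xi-xbar)^2) = 56/3 ≈ 18.666667
Syy = sum((yi-ybar)^2) = 206/3 ≈ 68.666667
sqrt(Sxx*Syy) ≈ 35.801924
r = Sxy / sqrt(Sxx*Syy) = 31.333333 / 35.801924 ≈ 0.875186

0.8752


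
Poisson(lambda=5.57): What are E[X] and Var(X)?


E[X] = Var(X) = lambda = 5.57

5.57, 5.57


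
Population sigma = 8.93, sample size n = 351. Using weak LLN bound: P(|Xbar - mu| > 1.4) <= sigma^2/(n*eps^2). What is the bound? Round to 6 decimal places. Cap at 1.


bound = min(1, sigma^2/(n*eps^2))
sigma^2 = 8.93^2 = 79.7449
n*eps^2 = 351 * 1.4^2 = 351 * 1.96 = 687.96
sigma^2/(n*eps^2) = 79.7449 / 687.96 ≈ 0.11591502

0.115915


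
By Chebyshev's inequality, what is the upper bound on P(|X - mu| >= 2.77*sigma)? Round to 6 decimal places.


P <= 1/k^2
k^2 = 2.77^2 = 7.6729
1/k^2 = 1 / 7.6729 ≈ 0.13032882

0.130329


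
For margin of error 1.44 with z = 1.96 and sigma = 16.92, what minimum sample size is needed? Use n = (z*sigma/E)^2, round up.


z*sigma/E = 1.96 * 16.92 / 1.44 = 23.03
(z*sigma/E)^2 = 530.3809
round up: n = 531

531


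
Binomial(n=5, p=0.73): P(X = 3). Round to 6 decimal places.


P = C(n,k) * p^k * (1-p)^(n-k)
C(5,3) = 10
p^k = 0.73^3 = 0.389017
(1-p)^(n-k) = 0.27^2 = 0.0729
P = 10 * 0.389017 * 0.0729 ≈ 0.283593

0.283593


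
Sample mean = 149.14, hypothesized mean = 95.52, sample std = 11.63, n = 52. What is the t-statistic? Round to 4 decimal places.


t = (xbar - mu0) / (s/sqrt(n))
xbar - mu0 = 149.14 - 95.52 = 53.62
sqrt(52) ≈ 7.21110255
s/sqrt(n) = 11.63 / 7.21110255 ≈ 1.61279082
t = 53.62 / 1.61279082 ≈ 33.246717

33.2467


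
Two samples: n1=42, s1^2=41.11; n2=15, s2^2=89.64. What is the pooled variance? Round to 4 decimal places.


sp^2 = ((n1-1)*s1^2 + (n2-1)*s2^2)/(n1+n2-2)
(n1-1)*s1^2 = 41 * 41.11 = 1685.51
(n2-1)*s2^2 = 14 * 89.64 = 1254.96
numerator = 1685.51 + 1254.96 = 2940.47
n1+n2-2 = 55
sp^2 = 2940.47 / 55 = 294047/5500 ≈ 53.463091

53.4631


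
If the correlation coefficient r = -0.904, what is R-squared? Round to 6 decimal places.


R^2 = r^2 = (-0.904)^2 = 0.817216

0.817216


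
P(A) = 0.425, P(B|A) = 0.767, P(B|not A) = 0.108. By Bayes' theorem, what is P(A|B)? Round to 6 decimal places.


P(A|B) = P(B|A)*P(A) / P(B), P(B) = P(B|A)*P(A) + P(B|not A)*P(not A)
P(B|A)*P(A) = 0.767 * 0.425 = 0.325975
P(B|not A)*P(not A) = 0.108 * 0.575 = 0.0621
P(B) = 0.325975 + 0.0621 = 0.388075
P(A|B) = 0.325975 / 0.388075 ≈ 0.83997939

0.839979


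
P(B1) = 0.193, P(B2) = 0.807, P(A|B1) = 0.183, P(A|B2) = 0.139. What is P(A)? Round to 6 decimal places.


P(A) = P(A|B1)*P(B1) + P(A|B2)*P(B2)
P(A|B1)*P(B1) = 0.183 * 0.193 = 0.035319
P(A|B2)*P(B2) = 0.139 * 0.807 = 0.112173
P(A) = 0.035319 + 0.112173 = 0.147492

0.147492


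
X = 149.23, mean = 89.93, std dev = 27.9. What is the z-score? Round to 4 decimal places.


z = (X - mu) / sigma
X - mu = 149.23 - 89.93 = 59.3
z = 59.3 / 27.9 = 593/279 ≈ 2.125448

2.1254


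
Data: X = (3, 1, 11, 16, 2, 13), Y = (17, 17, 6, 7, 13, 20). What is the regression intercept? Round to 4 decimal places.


a = ybar - b*xbar, where b = sum((xi-xbar)(yi-ybar)) / sum((xi-xbar)^2)
n = 6, xbar = 46/6 = 23/3 ≈ 7.666667, ybar = 80/6 = 40/3 ≈ 13.333333
Sxy = sum((xi-xbar)(yi-ybar)) = -244/3 ≈ -81.333333
Sxx = sum((xi-xbar)^2) = 622/3 ≈ 207.333333
b = Sxy / Sxx = -122/311 ≈ -0.392283
a = 13.333333 - (-0.392283) * 7.666667 = 5082/311 ≈ 16.340836

16.3408


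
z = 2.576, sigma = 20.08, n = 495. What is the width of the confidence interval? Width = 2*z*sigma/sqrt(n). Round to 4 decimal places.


width = 2*z*sigma/sqrt(n)
2*z*sigma = 2 * 2.576 * 20.08 = 103.45216
sqrt(495) ≈ 22.248595
width = 103.45216 / 22.248595 ≈ 4.649829

4.6498


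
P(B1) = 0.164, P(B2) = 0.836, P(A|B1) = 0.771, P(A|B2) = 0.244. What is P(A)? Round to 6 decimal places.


P(A) = P(A|B1)*P(B1) + P(A|B2)*P(B2)
P(A|B1)*P(B1) = 0.771 * 0.164 = 0.126444
P(A|B2)*P(B2) = 0.244 * 0.836 = 0.203984
P(A) = 0.126444 + 0.203984 = 0.330428

0.330428


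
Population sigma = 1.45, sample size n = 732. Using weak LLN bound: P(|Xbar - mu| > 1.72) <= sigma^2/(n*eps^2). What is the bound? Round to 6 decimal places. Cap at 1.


bound = min(1, sigma^2/(n*eps^2))
sigma^2 = 1.45^2 = 2.1025
n*eps^2 = 732 * 1.72^2 = 732 * 2.9584 = 2165.5488
sigma^2/(n*eps^2) = 2.1025 / 2165.5488 ≈ 0.00097089

0.000971


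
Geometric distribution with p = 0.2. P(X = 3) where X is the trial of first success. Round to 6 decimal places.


P = (1-p)^(k-1) * p
(1-p)^(k-1) = 0.8^2 = 0.64
P = 0.64 * 0.2 = 0.128

0.128000


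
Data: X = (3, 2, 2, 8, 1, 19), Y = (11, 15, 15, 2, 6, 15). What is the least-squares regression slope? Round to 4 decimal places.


b = sum((xi-xbar)(yi-ybar)) / sum((xi-xbar)^2)
n = 6, xbar = 35/6 ≈ 5.833333, ybar = 64/6 = 32/3 ≈ 10.666667
Sxy = sum((xi-xbar)(yi-ybar)) = 80/3 ≈ 26.666667
Sxx = sum((xi-xbar)^2) = 1433/6 ≈ 238.833333
b = Sxy / Sxx = 160/1433 ≈ 0.111654

0.1117


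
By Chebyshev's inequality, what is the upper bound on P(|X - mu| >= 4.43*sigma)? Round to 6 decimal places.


P <= 1/k^2
k^2 = 4.43^2 = 19.6249
1/k^2 = 1 / 19.6249 ≈ 0.05095567

0.050956


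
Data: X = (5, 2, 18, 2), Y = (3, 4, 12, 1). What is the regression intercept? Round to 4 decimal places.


a = ybar - b*xbar, where b = sum((xi-xbar)(yi-ybar)) / sum((xi-xbar)^2)
n = 4, xbar = 27/4 = 6.75, ybar = 20/4 = 5
Sxy = sum((xi-xbar)(yi-ybar)) = 106
Sxx = sum((xi-xbar)^2) = 174.75
b = Sxy / Sxx = 424/699 ≈ 0.606581
a = 5 - 0.606581 * 6.75 = 211/233 ≈ 0.905579

0.9056


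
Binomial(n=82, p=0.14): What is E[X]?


E[X] = n*p = 82 * 0.14 = 11.48

11.48


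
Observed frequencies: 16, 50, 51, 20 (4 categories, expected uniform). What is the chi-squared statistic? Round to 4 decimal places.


chi2 = sum((O-E)^2/E), E = total/4
total = 137, E = 137/4 = 34.25
(16 - 34.25)^2 / 34.25 = 333.0625 / 34.25 = 5329/548 ≈ 9.724453
(50 - 34.25)^2 / 34.25 = 248.0625 / 34.25 = 3969/548 ≈ 7.242701
(51 - 34.25)^2 / 34.25 = 280.5625 / 34.25 = 4489/548 ≈ 8.191606
(20 - 34.25)^2 / 34.25 = 203.0625 / 34.25 = 3249/548 ≈ 5.928832
chi2 = 4259/137 ≈ 31.087591

31.0876


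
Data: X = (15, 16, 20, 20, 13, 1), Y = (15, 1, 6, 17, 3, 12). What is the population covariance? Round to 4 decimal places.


Cov = (1/n)*sum((xi-xbar)(yi-ybar))
n = 6, xbar = 85/6 ≈ 14.166667, ybar = 54/6 = 9
sum((xi-xbar)(yi-ybar)) = -13
Cov = -13 / 6 = -13/6 ≈ -2.166667

-2.1667


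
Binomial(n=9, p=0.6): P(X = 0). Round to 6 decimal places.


P = C(n,k) * p^k * (1-p)^(n-k)
C(9,0) = 1
p^k = 0.6^0 = 1
(1-p)^(n-k) = 0.4^9 = 0.000262144
P = 1 * 1 * 0.000262144 ≈ 0.000262

0.000262


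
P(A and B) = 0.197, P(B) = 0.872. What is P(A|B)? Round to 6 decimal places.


P(A|B) = P(A and B) / P(B) = 0.197 / 0.872 = 197/872 ≈ 0.22591743

0.225917


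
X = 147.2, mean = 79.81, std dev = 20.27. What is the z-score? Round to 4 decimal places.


z = (X - mu) / sigma
X - mu = 147.2 - 79.81 = 67.39
z = 67.39 / 20.27 = 6739/2027 ≈ 3.324618

3.3246


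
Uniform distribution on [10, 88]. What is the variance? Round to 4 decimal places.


Var = (b-a)^2 / 12
(b-a)^2 = (88 - 10)^2 = 6084
Var = 6084/12 = 507

507.0000


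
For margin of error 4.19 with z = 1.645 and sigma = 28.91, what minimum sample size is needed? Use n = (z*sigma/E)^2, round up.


z*sigma/E = 1.645 * 28.91 / 4.19 ≈ 11.350107
(z*sigma/E)^2 ≈ 128.824938
round up: n = 129

129


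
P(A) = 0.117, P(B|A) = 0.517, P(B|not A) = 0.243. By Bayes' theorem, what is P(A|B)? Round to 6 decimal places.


P(A|B) = P(B|A)*P(A) / P(B), P(B) = P(B|A)*P(A) + P(B|not A)*P(not A)
P(B|A)*P(A) = 0.517 * 0.117 = 0.060489
P(B|not A)*P(not A) = 0.243 * 0.883 = 0.214569
P(B) = 0.060489 + 0.214569 = 0.275058
P(A|B) = 0.060489 / 0.275058 ≈ 0.21991362

0.219914


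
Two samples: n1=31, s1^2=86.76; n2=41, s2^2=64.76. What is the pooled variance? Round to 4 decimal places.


sp^2 = ((n1-1)*s1^2 + (n2-1)*s2^2)/(n1+n2-2)
(n1-1)*s1^2 = 30 * 86.76 = 2602.8
(n2-1)*s2^2 = 40 * 64.76 = 2590.4
numerator = 2602.8 + 2590.4 = 5193.2
n1+n2-2 = 70
sp^2 = 5193.2 / 70 = 12983/175 ≈ 74.188571

74.1886


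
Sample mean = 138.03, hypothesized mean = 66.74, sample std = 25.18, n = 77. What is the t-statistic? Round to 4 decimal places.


t = (xbar - mu0) / (s/sqrt(n))
xbar - mu0 = 138.03 - 66.74 = 71.29
sqrt(77) ≈ 8.77496439
s/sqrt(n) = 25.18 / 8.77496439 ≈ 2.86952732
t = 71.29 / 2.86952732 ≈ 24.843813

24.8438


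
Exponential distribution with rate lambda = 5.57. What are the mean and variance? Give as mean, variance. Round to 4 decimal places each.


mean = 1/lam, var = 1/lam^2
mean = 1 / 5.57 = 100/557 ≈ 0.179533
lam^2 = 5.57^2 = 31.0249
var = 1 / 31.0249 ≈ 0.032232

0.1795, 0.0322


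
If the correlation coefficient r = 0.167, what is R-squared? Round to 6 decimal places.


R^2 = r^2 = (0.167)^2 = 0.027889

0.027889


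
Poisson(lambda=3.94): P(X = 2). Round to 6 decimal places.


P = e^(-lam) * lam^k / k!
e^(-3.94) ≈ 0.01944821
lam^k = 3.94^2 = 15.5236
k! = 2! = 2
P = 0.01944821 * 15.5236 / 2 ≈ 0.150953

0.150953


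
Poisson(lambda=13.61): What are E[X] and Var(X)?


E[X] = Var(X) = lambda = 13.61

13.61, 13.61


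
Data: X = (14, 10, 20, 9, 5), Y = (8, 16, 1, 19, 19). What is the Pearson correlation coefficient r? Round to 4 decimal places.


r = sum((xi-xbar)(yi-ybar)) / sqrt(sum((xi-xbar)^2) * sum((yi-ybar)^2))
n = 5, xbar = 58/5 = 11.6, ybar = 63/5 = 12.6
Sxy = sum((xi-xbar)(yi-ybar)) = -172.8
Sxx = sum((xi-xbar)^2) = 129.2
Syy = sum((yi-ybar)^2) = 249.2
sqrt(Sxx*Syy) ≈ 179.434222
r = Sxy / sqrt(Sxx*Syy) = -172.8 / 179.434222 ≈ -0.963027

-0.9630


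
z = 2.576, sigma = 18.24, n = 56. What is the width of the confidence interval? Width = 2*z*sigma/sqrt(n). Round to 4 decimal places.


width = 2*z*sigma/sqrt(n)
2*z*sigma = 2 * 2.576 * 18.24 = 93.97248
sqrt(56) ≈ 7.483315
width = 93.97248 / 7.483315 ≈ 12.557601

12.5576


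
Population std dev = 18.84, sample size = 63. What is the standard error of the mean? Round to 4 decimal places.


SE = sigma / sqrt(n)
sqrt(63) ≈ 7.937254
SE = 18.84 / 7.937254 ≈ 2.373617

2.3736


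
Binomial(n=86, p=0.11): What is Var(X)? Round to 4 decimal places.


Var = n*p*(1-p) = 86 * 0.11 * 0.89 = 8.4194

8.4194


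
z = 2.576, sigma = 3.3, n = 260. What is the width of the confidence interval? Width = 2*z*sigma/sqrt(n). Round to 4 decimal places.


width = 2*z*sigma/sqrt(n)
2*z*sigma = 2 * 2.576 * 3.3 = 17.0016
sqrt(260) ≈ 16.124515
width = 17.0016 / 16.124515 ≈ 1.054394

1.0544


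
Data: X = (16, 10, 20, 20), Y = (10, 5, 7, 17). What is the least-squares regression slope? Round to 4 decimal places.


b = sum((xi-xbar)(yi-ybar)) / sum((xi-xbar)^2)
n = 4, xbar = 66/4 = 16.5, ybar = 39/4 = 9.75
Sxy = sum((xi-xbar)(yi-ybar)) = 46.5
Sxx = sum((xi-xbar)^2) = 67
b = Sxy / Sxx = 93/134 ≈ 0.694030

0.6940


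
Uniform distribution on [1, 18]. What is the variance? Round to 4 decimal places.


Var = (b-a)^2 / 12
(b-a)^2 = (18 - 1)^2 = 289
Var = 289/12 ≈ 24.083333

24.0833


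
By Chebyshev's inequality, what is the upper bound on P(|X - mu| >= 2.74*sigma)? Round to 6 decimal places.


P <= 1/k^2
k^2 = 2.74^2 = 7.5076
1/k^2 = 1 / 7.5076 ≈ 0.13319836

0.133198


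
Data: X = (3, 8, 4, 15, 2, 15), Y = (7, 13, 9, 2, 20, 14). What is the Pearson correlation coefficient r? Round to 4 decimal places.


r = sum((xi-xbar)(yi-ybar)) / sqrt(sum((xi-xbar)^2) * sum((yi-ybar)^2))
n = 6, xbar = 47/6 ≈ 7.833333, ybar = 65/6 ≈ 10.833333
Sxy = sum((xi-xbar)(yi-ybar)) = -409/6 ≈ -68.166667
Sxx = sum((xi-xbar)^2) = 1049/6 ≈ 174.833333
Syy = sum((yi-ybar)^2) = 1169/6 ≈ 194.833333
sqrt(Sxx*Syy) ≈ 184.562621
r = Sxy / sqrt(Sxx*Syy) = -68.166667 / 184.562621 ≈ -0.369342

-0.3693


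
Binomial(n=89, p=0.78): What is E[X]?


E[X] = n*p = 89 * 0.78 = 69.42

69.42


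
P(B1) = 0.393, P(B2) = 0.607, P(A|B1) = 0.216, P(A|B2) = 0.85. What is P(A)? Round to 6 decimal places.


P(A) = P(A|B1)*P(B1) + P(A|B2)*P(B2)
P(A|B1)*P(B1) = 0.216 * 0.393 = 0.084888
P(A|B2)*P(B2) = 0.85 * 0.607 = 0.51595
P(A) = 0.084888 + 0.51595 = 0.600838

0.600838
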